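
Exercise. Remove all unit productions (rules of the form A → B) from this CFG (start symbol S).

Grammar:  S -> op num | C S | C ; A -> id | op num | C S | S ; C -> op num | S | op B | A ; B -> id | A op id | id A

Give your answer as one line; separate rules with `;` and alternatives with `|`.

S -> op num | op B | C S | id; A -> op num | op B | C S | id; C -> op num | op B | C S | id; B -> id | A op id | id A

Unit pairs: A ⇒* {C, S}; C ⇒* {A, S}; S ⇒* {A, C}.
For every A with A ⇒* B via unit rules, add B's non-unit alternatives to A; then delete every rule of the form X → Y.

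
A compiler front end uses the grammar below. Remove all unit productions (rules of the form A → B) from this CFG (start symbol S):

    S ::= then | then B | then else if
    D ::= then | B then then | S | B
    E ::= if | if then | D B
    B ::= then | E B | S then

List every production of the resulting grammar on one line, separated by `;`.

S ::= then | then B | then else if; D ::= then | then B | then else if | E B | S then | B then then; E ::= if | if then | D B; B ::= then | E B | S then

Unit pairs: D ⇒* {B, S}.
Replace each nonterminal's rules with the union of the non-unit rules of every nonterminal it unit-derives.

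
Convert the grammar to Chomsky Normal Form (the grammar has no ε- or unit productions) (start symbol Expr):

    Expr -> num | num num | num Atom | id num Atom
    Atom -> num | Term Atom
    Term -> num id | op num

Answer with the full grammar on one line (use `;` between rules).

Introduce a nonterminal for each terminal appearing in a rule of length ≥ 2: X1 → num, X2 → id, X3 → op.
Binarize each right-hand side of length ≥ 3 by chaining fresh nonterminals (Y1, Y2, …): affected rules were Expr → X2 X1 Atom.

Expr -> num | X1 X1 | X1 Atom | X2 Y1; Atom -> num | Term Atom; Term -> X1 X2 | X3 X1; X1 -> num; X2 -> id; X3 -> op; Y1 -> X1 Atom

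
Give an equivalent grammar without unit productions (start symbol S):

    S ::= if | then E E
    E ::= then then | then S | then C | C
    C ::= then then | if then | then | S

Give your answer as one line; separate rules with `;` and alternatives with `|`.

S ::= if | then E E; E ::= then then | then S | then C | if then | then | if | then E E; C ::= then then | if then | then | if | then E E

Unit pairs: C ⇒* {S}; E ⇒* {C, S}.
Replace each nonterminal's rules with the union of the non-unit rules of every nonterminal it unit-derives.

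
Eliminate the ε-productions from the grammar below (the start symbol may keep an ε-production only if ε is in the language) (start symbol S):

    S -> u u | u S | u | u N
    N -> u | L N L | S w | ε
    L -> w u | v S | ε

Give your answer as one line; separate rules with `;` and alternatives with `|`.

Nullable nonterminals: {L, N}.
ε ∉ L(G), so no ε-production is kept.
Add the nullable-subset variants: N → L N L gives L N L | L N | L L | L | N L.

S -> u u | u S | u | u N; N -> u | L N L | L N | L L | L | N L | S w; L -> w u | v S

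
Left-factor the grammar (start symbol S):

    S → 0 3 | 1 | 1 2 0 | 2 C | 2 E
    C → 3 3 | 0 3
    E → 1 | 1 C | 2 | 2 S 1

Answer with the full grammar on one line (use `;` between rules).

S → 0 3 | 1 S' | 2 S''; C → 3 3 | 0 3; E → 1 E' | 2 E''; S' → eps | 2 0; S'' → C | E; E' → eps | C; E'' → eps | S 1

S has alternatives sharing prefix '1': factor to S → 1 S' with S' → ε | 2 0.
S has alternatives sharing prefix '2': factor to S → 2 S'' with S'' → C | E.
E has alternatives sharing prefix '1': factor to E → 1 E' with E' → ε | C.
E has alternatives sharing prefix '2': factor to E → 2 E'' with E'' → ε | S 1.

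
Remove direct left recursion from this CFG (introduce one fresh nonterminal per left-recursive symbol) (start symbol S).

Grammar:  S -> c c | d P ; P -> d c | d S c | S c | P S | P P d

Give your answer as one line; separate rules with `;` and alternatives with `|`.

S -> c c | d P; P -> d c P' | d S c P' | S c P'; P' -> S P' | P d P' | ε

P is directly left-recursive.
For P: α = {S, P d}, β = {d c, d S c, S c}. Rewrite as P → β P' and P' → α P' | ε.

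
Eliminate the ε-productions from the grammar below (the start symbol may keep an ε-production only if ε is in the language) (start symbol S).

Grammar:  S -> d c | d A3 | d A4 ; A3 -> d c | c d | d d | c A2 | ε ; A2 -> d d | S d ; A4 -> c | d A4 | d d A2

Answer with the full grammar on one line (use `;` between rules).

S -> d c | d A3 | d | d A4; A3 -> d c | c d | d d | c A2; A2 -> d d | S d; A4 -> c | d A4 | d d A2

The nullable symbols are {A3}.
ε ∉ L(G), so no ε-production is kept.
Expand every rule over subsets of its nullable positions: S → d A3 gives d A3 | d.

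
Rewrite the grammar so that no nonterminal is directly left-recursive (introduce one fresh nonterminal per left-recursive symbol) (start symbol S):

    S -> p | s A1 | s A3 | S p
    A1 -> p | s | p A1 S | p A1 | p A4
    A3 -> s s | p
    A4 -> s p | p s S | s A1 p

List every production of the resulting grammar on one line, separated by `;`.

Directly left-recursive nonterminal: S.
For S: α = {p}, β = {p, s A1, s A3}. Rewrite as S → β S' and S' → α S' | ε.

S -> p S' | s A1 S' | s A3 S'; A1 -> p | s | p A1 S | p A1 | p A4; A3 -> s s | p; A4 -> s p | p s S | s A1 p; S' -> p S' | epsilon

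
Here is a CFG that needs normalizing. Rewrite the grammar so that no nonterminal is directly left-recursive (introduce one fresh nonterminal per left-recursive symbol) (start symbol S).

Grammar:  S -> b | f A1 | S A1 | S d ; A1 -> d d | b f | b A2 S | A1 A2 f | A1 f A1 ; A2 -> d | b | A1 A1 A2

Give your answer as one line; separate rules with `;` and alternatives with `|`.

Left recursion appears on S, A1.
For S: α = {A1, d}, β = {b, f A1}. Rewrite as S → β S' and S' → α S' | ε.
For A1: α = {A2 f, f A1}, β = {d d, b f, b A2 S}. Rewrite as A1 → β A1' and A1' → α A1' | ε.

S -> b S' | f A1 S'; A1 -> d d A1' | b f A1' | b A2 S A1'; A2 -> d | b | A1 A1 A2; S' -> A1 S' | d S' | ε; A1' -> A2 f A1' | f A1 A1' | ε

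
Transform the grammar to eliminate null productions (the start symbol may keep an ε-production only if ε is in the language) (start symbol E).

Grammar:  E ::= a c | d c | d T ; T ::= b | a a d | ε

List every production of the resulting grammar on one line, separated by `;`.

Nullable nonterminals: {T}.
ε ∉ L(G), so no ε-production is kept.
Add the nullable-subset variants: E → d T gives d T | d.

E ::= a c | d c | d T | d; T ::= b | a a d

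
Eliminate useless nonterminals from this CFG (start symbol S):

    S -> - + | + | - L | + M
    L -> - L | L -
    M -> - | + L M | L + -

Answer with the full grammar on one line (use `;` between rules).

Generating nonterminals: {M, S}.
Reachable from S after that: {M, S}.
Removed useless symbols: {L} and every production mentioning them.

S -> - + | + | + M; M -> -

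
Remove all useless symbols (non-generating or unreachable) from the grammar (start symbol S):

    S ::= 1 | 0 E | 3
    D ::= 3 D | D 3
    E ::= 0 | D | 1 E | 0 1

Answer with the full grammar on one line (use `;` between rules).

S ::= 1 | 0 E | 3; E ::= 0 | 1 E | 0 1

Generating nonterminals: {E, S}.
Reachable from S after that: {E, S}.
Removed useless symbols: {D} and every production mentioning them.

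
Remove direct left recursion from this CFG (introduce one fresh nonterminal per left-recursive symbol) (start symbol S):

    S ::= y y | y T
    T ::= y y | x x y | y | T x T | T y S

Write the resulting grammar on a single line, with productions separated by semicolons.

T is directly left-recursive.
For T: α = {x T, y S}, β = {y y, x x y, y}. Rewrite as T → β T' and T' → α T' | ε.

S ::= y y | y T; T ::= y y T' | x x y T' | y T'; T' ::= x T T' | y S T' | ε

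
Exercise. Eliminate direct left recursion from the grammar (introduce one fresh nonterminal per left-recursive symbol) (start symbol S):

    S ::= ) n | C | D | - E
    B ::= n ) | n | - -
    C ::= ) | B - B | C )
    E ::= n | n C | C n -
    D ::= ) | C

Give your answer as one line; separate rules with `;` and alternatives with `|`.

S ::= ) n | C | D | - E; B ::= n ) | n | - -; C ::= ) C' | B - B C'; E ::= n | n C | C n -; D ::= ) | C; C' ::= ) C' | ε

Directly left-recursive nonterminal: C.
For C: α = {)}, β = {), B - B}. Rewrite as C → β C' and C' → α C' | ε.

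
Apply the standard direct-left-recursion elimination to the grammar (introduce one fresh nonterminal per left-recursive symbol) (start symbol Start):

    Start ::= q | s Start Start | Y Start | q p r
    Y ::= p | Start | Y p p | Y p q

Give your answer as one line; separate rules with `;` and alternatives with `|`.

Directly left-recursive nonterminal: Y.
For Y: α = {p p, p q}, β = {p, Start}. Rewrite as Y → β Y1 and Y1 → α Y1 | ε.

Start ::= q | s Start Start | Y Start | q p r; Y ::= p Y1 | Start Y1; Y1 ::= p p Y1 | p q Y1 | ε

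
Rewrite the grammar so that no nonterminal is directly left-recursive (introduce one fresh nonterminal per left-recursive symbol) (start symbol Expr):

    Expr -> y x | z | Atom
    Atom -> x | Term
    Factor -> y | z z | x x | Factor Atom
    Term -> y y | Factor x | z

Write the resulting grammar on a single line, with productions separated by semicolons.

Expr -> y x | z | Atom; Atom -> x | Term; Factor -> y Factor1 | z z Factor1 | x x Factor1; Term -> y y | Factor x | z; Factor1 -> Atom Factor1 | ε

Factor is directly left-recursive.
For Factor: α = {Atom}, β = {y, z z, x x}. Rewrite as Factor → β Factor1 and Factor1 → α Factor1 | ε.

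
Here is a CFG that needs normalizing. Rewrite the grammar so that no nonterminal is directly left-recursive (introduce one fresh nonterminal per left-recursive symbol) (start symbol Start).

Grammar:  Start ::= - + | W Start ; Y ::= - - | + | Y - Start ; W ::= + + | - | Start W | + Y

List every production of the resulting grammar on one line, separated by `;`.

Y is directly left-recursive.
For Y: α = {- Start}, β = {- -, +}. Rewrite as Y → β Y1 and Y1 → α Y1 | ε.

Start ::= - + | W Start; Y ::= - - Y1 | + Y1; W ::= + + | - | Start W | + Y; Y1 ::= - Start Y1 | ε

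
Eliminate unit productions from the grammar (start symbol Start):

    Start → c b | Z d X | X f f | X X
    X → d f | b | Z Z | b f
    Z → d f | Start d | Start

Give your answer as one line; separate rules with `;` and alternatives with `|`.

Unit pairs: Z ⇒* {Start}.
For each unit pair (A, B), copy every non-unit production of B to A, then drop all unit productions.

Start → c b | Z d X | X f f | X X; X → d f | b | Z Z | b f; Z → d f | Start d | c b | Z d X | X f f | X X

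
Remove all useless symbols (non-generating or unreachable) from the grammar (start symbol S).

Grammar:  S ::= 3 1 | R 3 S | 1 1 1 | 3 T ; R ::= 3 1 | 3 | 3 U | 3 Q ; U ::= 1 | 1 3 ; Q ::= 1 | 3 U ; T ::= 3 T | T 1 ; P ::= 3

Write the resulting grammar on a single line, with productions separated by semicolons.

Generating nonterminals: {P, Q, R, S, U}.
Reachable from S after that: {Q, R, S, U}.
Removed useless symbols: {P, T} and every production mentioning them.

S ::= 3 1 | R 3 S | 1 1 1; R ::= 3 1 | 3 | 3 U | 3 Q; U ::= 1 | 1 3; Q ::= 1 | 3 U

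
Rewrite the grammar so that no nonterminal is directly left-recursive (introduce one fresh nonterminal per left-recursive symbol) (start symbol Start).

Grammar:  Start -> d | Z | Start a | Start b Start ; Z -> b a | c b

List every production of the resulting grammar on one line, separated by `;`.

Left recursion appears on Start.
For Start: α = {a, b Start}, β = {d, Z}. Rewrite as Start → β Start1 and Start1 → α Start1 | ε.

Start -> d Start1 | Z Start1; Z -> b a | c b; Start1 -> a Start1 | b Start Start1 | ε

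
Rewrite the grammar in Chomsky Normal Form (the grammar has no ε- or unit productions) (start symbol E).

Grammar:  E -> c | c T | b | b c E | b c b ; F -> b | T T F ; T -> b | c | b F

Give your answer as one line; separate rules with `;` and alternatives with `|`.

Introduce a nonterminal for each terminal appearing in a rule of length ≥ 2: X1 → c, X2 → b.
Binarize each right-hand side of length ≥ 3 by chaining fresh nonterminals (Y1, Y2, …): affected rules were E → X2 X1 E; E → X2 X1 X2; F → T T F.

E -> c | X1 T | b | X2 Y1 | X2 Y2; F -> b | T Y3; T -> b | c | X2 F; X1 -> c; X2 -> b; Y1 -> X1 E; Y2 -> X1 X2; Y3 -> T F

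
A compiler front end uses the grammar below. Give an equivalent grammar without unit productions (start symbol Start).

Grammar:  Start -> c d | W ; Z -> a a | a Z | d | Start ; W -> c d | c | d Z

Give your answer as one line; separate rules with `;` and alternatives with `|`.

Unit pairs: Start ⇒* {W}; Z ⇒* {Start, W}.
For every A with A ⇒* B via unit rules, add B's non-unit alternatives to A; then delete every rule of the form X → Y.

Start -> c d | c | d Z; Z -> a a | a Z | d | c d | c | d Z; W -> c d | c | d Z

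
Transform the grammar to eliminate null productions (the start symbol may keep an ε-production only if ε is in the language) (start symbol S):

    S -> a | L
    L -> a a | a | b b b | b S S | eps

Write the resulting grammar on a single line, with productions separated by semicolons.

The nullable symbols are {L, S}.
ε ∈ L(G) since S is nullable, so keep S → ε.
Add the nullable-subset variants: L → b S S gives b S S | b S | b.

S -> a | L | eps; L -> a a | a | b b b | b S S | b S | b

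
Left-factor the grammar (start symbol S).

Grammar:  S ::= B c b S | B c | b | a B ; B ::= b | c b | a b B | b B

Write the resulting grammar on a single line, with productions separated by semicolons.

S ::= b | a B | B c S'; B ::= c b | a b B | b B'; S' ::= b S | epsilon; B' ::= epsilon | B

S has alternatives sharing prefix 'B c': factor to S → B c S' with S' → b S | ε.
B has alternatives sharing prefix 'b': factor to B → b B' with B' → ε | B.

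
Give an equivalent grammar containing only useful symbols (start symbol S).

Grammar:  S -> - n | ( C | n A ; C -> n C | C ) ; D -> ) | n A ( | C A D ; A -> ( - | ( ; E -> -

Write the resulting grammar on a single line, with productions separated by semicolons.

S -> - n | n A; A -> ( - | (

Generating nonterminals: {A, D, E, S}.
Reachable from S after that: {A, S}.
Removed useless symbols: {C, D, E} and every production mentioning them.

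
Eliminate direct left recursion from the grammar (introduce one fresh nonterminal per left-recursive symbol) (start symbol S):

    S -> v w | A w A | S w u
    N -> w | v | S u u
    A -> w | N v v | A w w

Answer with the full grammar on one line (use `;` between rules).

S, A are directly left-recursive.
For S: α = {w u}, β = {v w, A w A}. Rewrite as S → β S' and S' → α S' | ε.
For A: α = {w w}, β = {w, N v v}. Rewrite as A → β A' and A' → α A' | ε.

S -> v w S' | A w A S'; N -> w | v | S u u; A -> w A' | N v v A'; S' -> w u S' | epsilon; A' -> w w A' | epsilon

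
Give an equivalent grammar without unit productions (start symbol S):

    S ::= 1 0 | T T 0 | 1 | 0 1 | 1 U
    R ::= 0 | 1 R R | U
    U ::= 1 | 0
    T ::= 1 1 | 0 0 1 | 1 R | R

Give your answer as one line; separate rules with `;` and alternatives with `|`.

S ::= 1 0 | T T 0 | 1 | 0 1 | 1 U; R ::= 1 | 0 | 1 R R; U ::= 1 | 0; T ::= 1 | 0 | 1 R R | 1 1 | 0 0 1 | 1 R

Unit pairs: R ⇒* {U}; T ⇒* {R, U}.
Replace each nonterminal's rules with the union of the non-unit rules of every nonterminal it unit-derives.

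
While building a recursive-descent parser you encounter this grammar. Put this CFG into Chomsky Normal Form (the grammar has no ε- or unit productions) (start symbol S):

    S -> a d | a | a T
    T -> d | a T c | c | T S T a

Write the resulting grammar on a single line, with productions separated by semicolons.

Introduce a nonterminal for each terminal appearing in a rule of length ≥ 2: X1 → a, X2 → d, X3 → c.
Binarize each right-hand side of length ≥ 3 by chaining fresh nonterminals (Y1, Y2, …): affected rules were T → X1 T X3; T → T S T X1.

S -> X1 X2 | a | X1 T; T -> d | X1 Y1 | c | T Y2; X1 -> a; X2 -> d; X3 -> c; Y1 -> T X3; Y2 -> S Y3; Y3 -> T X1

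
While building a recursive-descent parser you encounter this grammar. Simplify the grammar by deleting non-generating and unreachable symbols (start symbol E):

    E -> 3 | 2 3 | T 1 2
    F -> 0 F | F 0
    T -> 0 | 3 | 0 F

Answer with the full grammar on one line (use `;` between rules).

Generating nonterminals: {E, T}.
Reachable from E after that: {E, T}.
Removed useless symbols: {F} and every production mentioning them.

E -> 3 | 2 3 | T 1 2; T -> 0 | 3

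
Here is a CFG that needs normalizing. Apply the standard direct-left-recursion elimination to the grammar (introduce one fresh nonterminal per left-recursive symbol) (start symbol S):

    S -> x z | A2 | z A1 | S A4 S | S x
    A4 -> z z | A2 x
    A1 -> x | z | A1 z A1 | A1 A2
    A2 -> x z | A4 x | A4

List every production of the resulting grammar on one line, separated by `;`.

S -> x z S' | A2 S' | z A1 S'; A4 -> z z | A2 x; A1 -> x A1' | z A1'; A2 -> x z | A4 x | A4; S' -> A4 S S' | x S' | epsilon; A1' -> z A1 A1' | A2 A1' | epsilon

S, A1 are directly left-recursive.
For S: α = {A4 S, x}, β = {x z, A2, z A1}. Rewrite as S → β S' and S' → α S' | ε.
For A1: α = {z A1, A2}, β = {x, z}. Rewrite as A1 → β A1' and A1' → α A1' | ε.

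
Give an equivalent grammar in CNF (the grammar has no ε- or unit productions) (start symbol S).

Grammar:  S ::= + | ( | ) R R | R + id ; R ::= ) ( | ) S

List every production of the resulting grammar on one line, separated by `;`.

Introduce a nonterminal for each terminal appearing in a rule of length ≥ 2: X1 → ), X2 → +, X3 → id, X4 → (.
Binarize each right-hand side of length ≥ 3 by chaining fresh nonterminals (Y1, Y2, …): affected rules were S → X1 R R; S → R X2 X3.

S ::= + | ( | X1 Y1 | R Y2; R ::= X1 X4 | X1 S; X1 ::= ); X2 ::= +; X3 ::= id; X4 ::= (; Y1 ::= R R; Y2 ::= X2 X3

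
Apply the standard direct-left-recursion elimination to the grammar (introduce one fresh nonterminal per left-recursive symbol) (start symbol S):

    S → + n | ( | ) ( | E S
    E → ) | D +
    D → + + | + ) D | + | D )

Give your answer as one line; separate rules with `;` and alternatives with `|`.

D is directly left-recursive.
For D: α = {)}, β = {+ +, + ) D, +}. Rewrite as D → β D' and D' → α D' | ε.

S → + n | ( | ) ( | E S; E → ) | D +; D → + + D' | + ) D D' | + D'; D' → ) D' | ε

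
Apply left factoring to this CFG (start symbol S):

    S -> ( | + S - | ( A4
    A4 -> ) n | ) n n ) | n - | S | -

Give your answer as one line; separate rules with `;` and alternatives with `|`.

S has alternatives sharing prefix '(': factor to S → ( S' with S' → ε | A4.
A4 has alternatives sharing prefix ') n': factor to A4 → ) n A4' with A4' → ε | n ).

S -> + S - | ( S'; A4 -> n - | S | - | ) n A4'; S' -> ε | A4; A4' -> ε | n )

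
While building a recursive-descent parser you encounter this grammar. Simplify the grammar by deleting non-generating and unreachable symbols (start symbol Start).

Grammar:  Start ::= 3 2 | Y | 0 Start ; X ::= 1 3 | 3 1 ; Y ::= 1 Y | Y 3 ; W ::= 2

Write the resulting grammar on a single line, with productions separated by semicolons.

Start ::= 3 2 | 0 Start

Generating nonterminals: {Start, W, X}.
Reachable from Start after that: {Start}.
Removed useless symbols: {W, X, Y} and every production mentioning them.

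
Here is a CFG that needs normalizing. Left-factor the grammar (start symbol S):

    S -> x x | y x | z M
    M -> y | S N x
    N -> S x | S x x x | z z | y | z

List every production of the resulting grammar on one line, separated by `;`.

S -> x x | y x | z M; M -> y | S N x; N -> y | S x N' | z N''; N' -> eps | x x; N'' -> z | eps

N has alternatives sharing prefix 'S x': factor to N → S x N' with N' → ε | x x.
N has alternatives sharing prefix 'z': factor to N → z N'' with N'' → z | ε.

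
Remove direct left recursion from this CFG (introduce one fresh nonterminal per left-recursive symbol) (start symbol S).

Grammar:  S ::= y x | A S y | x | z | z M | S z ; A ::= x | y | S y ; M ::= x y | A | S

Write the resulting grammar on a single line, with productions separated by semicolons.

S ::= y x S' | A S y S' | x S' | z S' | z M S'; A ::= x | y | S y; M ::= x y | A | S; S' ::= z S' | ε

S is directly left-recursive.
For S: α = {z}, β = {y x, A S y, x, z, z M}. Rewrite as S → β S' and S' → α S' | ε.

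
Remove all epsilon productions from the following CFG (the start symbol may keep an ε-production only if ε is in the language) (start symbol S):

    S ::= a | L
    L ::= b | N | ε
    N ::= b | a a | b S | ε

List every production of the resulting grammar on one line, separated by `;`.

Nullable nonterminals: {L, N, S}.
ε ∈ L(G) since S is nullable, so keep S → ε.

S ::= a | L | ε; L ::= b | N; N ::= b | a a | b S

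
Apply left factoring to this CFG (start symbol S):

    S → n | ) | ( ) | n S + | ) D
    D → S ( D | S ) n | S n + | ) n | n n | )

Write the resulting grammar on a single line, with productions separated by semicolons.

S → ( ) | n S' | ) S''; D → n n | S D' | ) D''; S' → ε | S +; S'' → ε | D; D' → ( D | ) n | n +; D'' → n | ε

S has alternatives sharing prefix 'n': factor to S → n S' with S' → ε | S +.
S has alternatives sharing prefix ')': factor to S → ) S'' with S'' → ε | D.
D has alternatives sharing prefix 'S': factor to D → S D' with D' → ( D | ) n | n +.
D has alternatives sharing prefix ')': factor to D → ) D'' with D'' → n | ε.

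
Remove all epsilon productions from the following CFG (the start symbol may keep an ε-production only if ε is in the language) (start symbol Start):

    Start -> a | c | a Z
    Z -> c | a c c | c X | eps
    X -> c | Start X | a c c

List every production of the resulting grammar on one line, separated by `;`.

Start -> a | c | a Z; Z -> c | a c c | c X; X -> c | Start X | a c c

Nullable nonterminals: {Z}.
ε ∉ L(G), so no ε-production is kept.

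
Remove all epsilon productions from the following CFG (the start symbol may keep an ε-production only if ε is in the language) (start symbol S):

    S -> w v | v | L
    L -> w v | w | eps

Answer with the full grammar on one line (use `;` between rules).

The nullable symbols are {L, S}.
ε ∈ L(G) since S is nullable, so keep S → ε.

S -> w v | v | L | eps; L -> w v | w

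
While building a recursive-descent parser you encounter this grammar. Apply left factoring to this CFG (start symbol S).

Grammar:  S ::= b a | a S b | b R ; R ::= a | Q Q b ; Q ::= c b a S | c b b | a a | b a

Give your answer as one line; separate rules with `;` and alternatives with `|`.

S ::= a S b | b S'; R ::= a | Q Q b; Q ::= a a | b a | c b Q'; S' ::= a | R; Q' ::= a S | b

S has alternatives sharing prefix 'b': factor to S → b S' with S' → a | R.
Q has alternatives sharing prefix 'c b': factor to Q → c b Q' with Q' → a S | b.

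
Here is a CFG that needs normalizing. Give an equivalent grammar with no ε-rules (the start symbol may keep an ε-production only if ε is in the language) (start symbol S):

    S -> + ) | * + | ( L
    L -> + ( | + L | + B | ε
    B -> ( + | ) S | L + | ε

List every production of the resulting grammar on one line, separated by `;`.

The nullable symbols are {B, L}.
ε ∉ L(G), so no ε-production is kept.
Add the nullable-subset variants: S → ( L gives ( L | (. L → + L gives + L | +. B → L + gives L + | +.

S -> + ) | * + | ( L | (; L -> + ( | + L | + | + B; B -> ( + | ) S | L + | +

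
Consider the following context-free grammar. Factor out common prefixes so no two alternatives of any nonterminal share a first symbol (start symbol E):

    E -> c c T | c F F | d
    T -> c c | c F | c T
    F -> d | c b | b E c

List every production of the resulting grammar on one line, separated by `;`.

E has alternatives sharing prefix 'c': factor to E → c E' with E' → c T | F F.
T has alternatives sharing prefix 'c': factor to T → c T' with T' → c | F | T.

E -> d | c E'; T -> c T'; F -> d | c b | b E c; E' -> c T | F F; T' -> c | F | T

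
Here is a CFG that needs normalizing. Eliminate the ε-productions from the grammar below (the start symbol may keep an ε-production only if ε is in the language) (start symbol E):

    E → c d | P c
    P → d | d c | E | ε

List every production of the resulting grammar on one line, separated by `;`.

E → c d | P c | c; P → d | d c | E

Nullable set = {P}.
ε ∉ L(G), so no ε-production is kept.
Add the nullable-subset variants: E → P c gives P c | c.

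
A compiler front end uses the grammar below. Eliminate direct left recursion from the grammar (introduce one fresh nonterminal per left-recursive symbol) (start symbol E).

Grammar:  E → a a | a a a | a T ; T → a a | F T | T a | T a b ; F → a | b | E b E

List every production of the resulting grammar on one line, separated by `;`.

Left recursion appears on T.
For T: α = {a, a b}, β = {a a, F T}. Rewrite as T → β T' and T' → α T' | ε.

E → a a | a a a | a T; T → a a T' | F T T'; F → a | b | E b E; T' → a T' | a b T' | ε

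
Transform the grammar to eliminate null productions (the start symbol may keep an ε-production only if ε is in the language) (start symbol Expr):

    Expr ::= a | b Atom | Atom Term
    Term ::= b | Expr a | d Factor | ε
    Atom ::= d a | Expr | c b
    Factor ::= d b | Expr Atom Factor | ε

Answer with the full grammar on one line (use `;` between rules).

Expr ::= a | b Atom | Atom Term | Atom; Term ::= b | Expr a | d Factor | d; Atom ::= d a | Expr | c b; Factor ::= d b | Expr Atom Factor | Expr Atom

The nullable symbols are {Factor, Term}.
ε ∉ L(G), so no ε-production is kept.
Expand every rule over subsets of its nullable positions: Expr → Atom Term gives Atom Term | Atom. Term → d Factor gives d Factor | d. Factor → Expr Atom Factor gives Expr Atom Factor | Expr Atom.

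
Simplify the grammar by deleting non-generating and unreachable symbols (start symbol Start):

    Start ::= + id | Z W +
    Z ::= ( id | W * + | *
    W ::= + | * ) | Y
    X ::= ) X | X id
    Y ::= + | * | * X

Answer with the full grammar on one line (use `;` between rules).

Generating nonterminals: {Start, W, Y, Z}.
Reachable from Start after that: {Start, W, Y, Z}.
Removed useless symbols: {X} and every production mentioning them.

Start ::= + id | Z W +; Z ::= ( id | W * + | *; W ::= + | * ) | Y; Y ::= + | *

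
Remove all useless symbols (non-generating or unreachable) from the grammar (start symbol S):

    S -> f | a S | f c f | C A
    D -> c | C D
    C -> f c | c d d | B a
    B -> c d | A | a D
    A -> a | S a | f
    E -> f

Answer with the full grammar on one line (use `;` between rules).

Generating nonterminals: {A, B, C, D, E, S}.
Reachable from S after that: {A, B, C, D, S}.
Removed useless symbols: {E} and every production mentioning them.

S -> f | a S | f c f | C A; D -> c | C D; C -> f c | c d d | B a; B -> c d | A | a D; A -> a | S a | f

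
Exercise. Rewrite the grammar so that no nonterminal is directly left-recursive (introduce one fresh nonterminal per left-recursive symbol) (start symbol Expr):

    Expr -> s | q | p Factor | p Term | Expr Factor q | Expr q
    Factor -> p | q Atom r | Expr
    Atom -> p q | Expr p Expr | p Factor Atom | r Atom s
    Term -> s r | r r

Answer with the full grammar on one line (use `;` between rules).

Expr -> s Expr1 | q Expr1 | p Factor Expr1 | p Term Expr1; Factor -> p | q Atom r | Expr; Atom -> p q | Expr p Expr | p Factor Atom | r Atom s; Term -> s r | r r; Expr1 -> Factor q Expr1 | q Expr1 | ε

Expr is directly left-recursive.
For Expr: α = {Factor q, q}, β = {s, q, p Factor, p Term}. Rewrite as Expr → β Expr1 and Expr1 → α Expr1 | ε.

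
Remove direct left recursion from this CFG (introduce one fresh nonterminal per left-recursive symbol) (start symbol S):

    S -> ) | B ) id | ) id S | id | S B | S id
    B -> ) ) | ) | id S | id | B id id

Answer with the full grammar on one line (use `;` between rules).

S -> ) S' | B ) id S' | ) id S S' | id S'; B -> ) ) B' | ) B' | id S B' | id B'; S' -> B S' | id S' | ε; B' -> id id B' | ε

S, B are directly left-recursive.
For S: α = {B, id}, β = {), B ) id, ) id S, id}. Rewrite as S → β S' and S' → α S' | ε.
For B: α = {id id}, β = {) ), ), id S, id}. Rewrite as B → β B' and B' → α B' | ε.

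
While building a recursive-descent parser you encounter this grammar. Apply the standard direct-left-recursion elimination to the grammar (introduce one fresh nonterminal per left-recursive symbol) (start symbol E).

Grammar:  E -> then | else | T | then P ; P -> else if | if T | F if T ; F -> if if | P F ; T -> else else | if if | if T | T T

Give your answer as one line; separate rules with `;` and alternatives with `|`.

Left recursion appears on T.
For T: α = {T}, β = {else else, if if, if T}. Rewrite as T → β T' and T' → α T' | ε.

E -> then | else | T | then P; P -> else if | if T | F if T; F -> if if | P F; T -> else else T' | if if T' | if T T'; T' -> T T' | ε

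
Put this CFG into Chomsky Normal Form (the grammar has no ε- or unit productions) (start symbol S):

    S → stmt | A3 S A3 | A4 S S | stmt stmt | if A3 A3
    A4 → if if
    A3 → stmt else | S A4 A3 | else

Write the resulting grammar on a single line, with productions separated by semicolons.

S → stmt | A3 Y1 | A4 Y2 | X1 X1 | X2 Y3; A4 → X2 X2; A3 → X1 X3 | S Y4 | else; X1 → stmt; X2 → if; X3 → else; Y1 → S A3; Y2 → S S; Y3 → A3 A3; Y4 → A4 A3

Introduce a nonterminal for each terminal appearing in a rule of length ≥ 2: X1 → stmt, X2 → if, X3 → else.
Binarize each right-hand side of length ≥ 3 by chaining fresh nonterminals (Y1, Y2, …): affected rules were S → A3 S A3; S → A4 S S; S → X2 A3 A3; A3 → S A4 A3.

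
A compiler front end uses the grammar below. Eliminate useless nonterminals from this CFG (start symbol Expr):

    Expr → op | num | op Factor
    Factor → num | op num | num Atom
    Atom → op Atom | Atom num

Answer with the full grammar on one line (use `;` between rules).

Expr → op | num | op Factor; Factor → num | op num

Generating nonterminals: {Expr, Factor}.
Reachable from Expr after that: {Expr, Factor}.
Removed useless symbols: {Atom} and every production mentioning them.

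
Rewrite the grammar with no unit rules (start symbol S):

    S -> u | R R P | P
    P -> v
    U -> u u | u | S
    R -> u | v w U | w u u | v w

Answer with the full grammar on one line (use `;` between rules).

S -> u | R R P | v; P -> v; U -> u u | u | R R P | v; R -> u | v w U | w u u | v w

Unit pairs: S ⇒* {P}; U ⇒* {P, S}.
Replace each nonterminal's rules with the union of the non-unit rules of every nonterminal it unit-derives.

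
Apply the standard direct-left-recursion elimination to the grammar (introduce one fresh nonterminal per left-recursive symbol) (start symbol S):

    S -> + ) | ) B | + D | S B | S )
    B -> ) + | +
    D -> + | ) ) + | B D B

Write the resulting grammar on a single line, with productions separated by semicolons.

Directly left-recursive nonterminal: S.
For S: α = {B, )}, β = {+ ), ) B, + D}. Rewrite as S → β S' and S' → α S' | ε.

S -> + ) S' | ) B S' | + D S'; B -> ) + | +; D -> + | ) ) + | B D B; S' -> B S' | ) S' | epsilon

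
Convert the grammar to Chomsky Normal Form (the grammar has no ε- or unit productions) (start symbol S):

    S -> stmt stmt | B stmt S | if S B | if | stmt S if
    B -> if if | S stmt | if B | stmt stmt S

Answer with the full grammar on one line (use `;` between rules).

S -> X1 X1 | B Y1 | X2 Y2 | if | X1 Y3; B -> X2 X2 | S X1 | X2 B | X1 Y4; X1 -> stmt; X2 -> if; Y1 -> X1 S; Y2 -> S B; Y3 -> S X2; Y4 -> X1 S

Introduce a nonterminal for each terminal appearing in a rule of length ≥ 2: X1 → stmt, X2 → if.
Binarize each right-hand side of length ≥ 3 by chaining fresh nonterminals (Y1, Y2, …): affected rules were S → B X1 S; S → X2 S B; S → X1 S X2; B → X1 X1 S.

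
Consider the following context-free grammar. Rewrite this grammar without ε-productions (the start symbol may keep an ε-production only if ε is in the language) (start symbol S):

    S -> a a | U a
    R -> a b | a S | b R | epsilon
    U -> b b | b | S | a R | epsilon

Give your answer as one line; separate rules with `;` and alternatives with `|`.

S -> a a | U a | a; R -> a b | a S | b R | b; U -> b b | b | S | a R | a

Nullable set = {R, U}.
ε ∉ L(G), so no ε-production is kept.
For each production, add variants omitting each subset of nullable occurrences: S → U a gives U a | a. R → b R gives b R | b. U → a R gives a R | a.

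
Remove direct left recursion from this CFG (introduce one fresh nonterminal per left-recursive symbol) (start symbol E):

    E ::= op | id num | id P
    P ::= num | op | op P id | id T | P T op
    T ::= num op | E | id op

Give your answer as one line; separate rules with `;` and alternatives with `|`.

E ::= op | id num | id P; P ::= num P' | op P' | op P id P' | id T P'; T ::= num op | E | id op; P' ::= T op P' | ε

P is directly left-recursive.
For P: α = {T op}, β = {num, op, op P id, id T}. Rewrite as P → β P' and P' → α P' | ε.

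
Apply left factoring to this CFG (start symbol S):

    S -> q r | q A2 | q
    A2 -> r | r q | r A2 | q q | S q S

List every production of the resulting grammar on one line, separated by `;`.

S has alternatives sharing prefix 'q': factor to S → q S' with S' → r | A2 | ε.
A2 has alternatives sharing prefix 'r': factor to A2 → r A2' with A2' → ε | q | A2.

S -> q S'; A2 -> q q | S q S | r A2'; S' -> r | A2 | ε; A2' -> ε | q | A2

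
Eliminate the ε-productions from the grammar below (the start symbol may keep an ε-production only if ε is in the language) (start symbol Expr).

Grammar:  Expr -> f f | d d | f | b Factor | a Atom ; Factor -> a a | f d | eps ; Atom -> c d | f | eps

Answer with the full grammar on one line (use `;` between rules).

The nullable symbols are {Atom, Factor}.
ε ∉ L(G), so no ε-production is kept.
Expand every rule over subsets of its nullable positions: Expr → b Factor gives b Factor | b. Expr → a Atom gives a Atom | a.

Expr -> f f | d d | f | b Factor | b | a Atom | a; Factor -> a a | f d; Atom -> c d | f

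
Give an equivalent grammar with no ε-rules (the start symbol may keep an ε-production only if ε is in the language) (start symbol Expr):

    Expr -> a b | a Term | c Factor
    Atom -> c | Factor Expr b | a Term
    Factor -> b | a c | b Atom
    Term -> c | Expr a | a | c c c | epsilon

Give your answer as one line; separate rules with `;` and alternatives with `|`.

Expr -> a b | a Term | a | c Factor; Atom -> c | Factor Expr b | a Term | a; Factor -> b | a c | b Atom; Term -> c | Expr a | a | c c c

The nullable symbols are {Term}.
ε ∉ L(G), so no ε-production is kept.
For each production, add variants omitting each subset of nullable occurrences: Expr → a Term gives a Term | a. Atom → a Term gives a Term | a.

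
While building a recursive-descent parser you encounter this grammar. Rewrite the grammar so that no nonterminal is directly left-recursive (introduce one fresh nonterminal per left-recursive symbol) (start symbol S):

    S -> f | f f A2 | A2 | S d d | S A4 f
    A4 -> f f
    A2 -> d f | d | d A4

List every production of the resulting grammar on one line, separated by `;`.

Directly left-recursive nonterminal: S.
For S: α = {d d, A4 f}, β = {f, f f A2, A2}. Rewrite as S → β S' and S' → α S' | ε.

S -> f S' | f f A2 S' | A2 S'; A4 -> f f; A2 -> d f | d | d A4; S' -> d d S' | A4 f S' | ε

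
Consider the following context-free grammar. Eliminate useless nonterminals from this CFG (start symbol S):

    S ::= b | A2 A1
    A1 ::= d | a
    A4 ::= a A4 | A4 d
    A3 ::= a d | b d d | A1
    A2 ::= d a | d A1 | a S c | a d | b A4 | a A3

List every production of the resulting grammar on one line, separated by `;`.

Generating nonterminals: {A1, A2, A3, S}.
Reachable from S after that: {A1, A2, A3, S}.
Removed useless symbols: {A4} and every production mentioning them.

S ::= b | A2 A1; A1 ::= d | a; A3 ::= a d | b d d | A1; A2 ::= d a | d A1 | a S c | a d | a A3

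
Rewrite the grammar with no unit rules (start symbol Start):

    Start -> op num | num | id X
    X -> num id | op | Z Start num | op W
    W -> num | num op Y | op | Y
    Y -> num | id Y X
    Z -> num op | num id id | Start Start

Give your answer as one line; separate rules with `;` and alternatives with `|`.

Unit pairs: W ⇒* {Y}.
Replace each nonterminal's rules with the union of the non-unit rules of every nonterminal it unit-derives.

Start -> op num | num | id X; X -> num id | op | Z Start num | op W; W -> num | id Y X | num op Y | op; Y -> num | id Y X; Z -> num op | num id id | Start Start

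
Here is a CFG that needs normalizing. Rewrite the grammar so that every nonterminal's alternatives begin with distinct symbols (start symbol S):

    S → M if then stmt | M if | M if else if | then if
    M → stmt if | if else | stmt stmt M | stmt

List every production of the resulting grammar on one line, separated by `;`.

S has alternatives sharing prefix 'M if': factor to S → M if S' with S' → then stmt | ε | else if.
M has alternatives sharing prefix 'stmt': factor to M → stmt M' with M' → if | stmt M | ε.

S → then if | M if S'; M → if else | stmt M'; S' → then stmt | ε | else if; M' → if | stmt M | ε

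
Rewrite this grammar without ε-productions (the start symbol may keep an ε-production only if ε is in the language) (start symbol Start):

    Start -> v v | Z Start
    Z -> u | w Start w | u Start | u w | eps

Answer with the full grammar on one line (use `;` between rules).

Start -> v v | Z Start; Z -> u | w Start w | u Start | u w

Nullable nonterminals: {Z}.
ε ∉ L(G), so no ε-production is kept.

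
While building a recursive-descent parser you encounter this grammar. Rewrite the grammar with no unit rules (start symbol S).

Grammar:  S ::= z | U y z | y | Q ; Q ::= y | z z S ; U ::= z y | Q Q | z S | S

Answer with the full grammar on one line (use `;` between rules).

S ::= z | U y z | y | z z S; Q ::= y | z z S; U ::= z y | Q Q | z S | z | U y z | y | z z S

Unit pairs: S ⇒* {Q}; U ⇒* {Q, S}.
For each unit pair (A, B), copy every non-unit production of B to A, then drop all unit productions.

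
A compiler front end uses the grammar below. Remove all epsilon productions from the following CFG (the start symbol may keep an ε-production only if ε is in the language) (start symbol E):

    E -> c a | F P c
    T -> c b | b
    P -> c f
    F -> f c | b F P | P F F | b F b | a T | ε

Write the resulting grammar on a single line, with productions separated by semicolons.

E -> c a | F P c | P c; T -> c b | b; P -> c f; F -> f c | b F P | b P | P F F | P F | P | b F b | b b | a T

Nullable set = {F}.
ε ∉ L(G), so no ε-production is kept.
Expand every rule over subsets of its nullable positions: E → F P c gives F P c | P c. F → b F P gives b F P | b P. F → P F F gives P F F | P F | P. F → b F b gives b F b | b b.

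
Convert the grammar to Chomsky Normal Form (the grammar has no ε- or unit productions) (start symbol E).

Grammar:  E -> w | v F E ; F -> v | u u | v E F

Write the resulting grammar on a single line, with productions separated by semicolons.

Introduce a nonterminal for each terminal appearing in a rule of length ≥ 2: X1 → v, X2 → u.
Binarize each right-hand side of length ≥ 3 by chaining fresh nonterminals (Y1, Y2, …): affected rules were E → X1 F E; F → X1 E F.

E -> w | X1 Y1; F -> v | X2 X2 | X1 Y2; X1 -> v; X2 -> u; Y1 -> F E; Y2 -> E F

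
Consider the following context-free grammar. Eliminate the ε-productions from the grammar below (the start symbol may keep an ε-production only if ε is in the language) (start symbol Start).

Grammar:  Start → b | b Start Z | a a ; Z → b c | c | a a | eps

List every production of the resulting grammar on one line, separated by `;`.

Nullable nonterminals: {Z}.
ε ∉ L(G), so no ε-production is kept.
For each production, add variants omitting each subset of nullable occurrences: Start → b Start Z gives b Start Z | b Start.

Start → b | b Start Z | b Start | a a; Z → b c | c | a a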